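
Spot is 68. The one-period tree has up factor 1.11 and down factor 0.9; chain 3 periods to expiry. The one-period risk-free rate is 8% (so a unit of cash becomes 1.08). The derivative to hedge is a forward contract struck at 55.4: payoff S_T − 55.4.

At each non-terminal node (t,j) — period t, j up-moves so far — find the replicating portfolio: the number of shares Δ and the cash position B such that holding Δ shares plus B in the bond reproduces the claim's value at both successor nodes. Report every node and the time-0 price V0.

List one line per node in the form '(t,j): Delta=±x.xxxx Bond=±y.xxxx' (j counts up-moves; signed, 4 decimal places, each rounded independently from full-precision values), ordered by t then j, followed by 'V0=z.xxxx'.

Risk-neutral probability p* = (R−d)/(u−d) = (1.08−0.9)/(1.11−0.9) = 0.8571.
Terminal payoffs: V(3,0)=-5.8280, V(3,1)=5.7388, V(3,2)=20.0045, V(3,3)=37.5989
  t=2,j=0: stock 55.0800 → up 61.1388 (V=5.7388), down 49.5720 (V=-5.8280). Price 3.7837; hedge Δ=1.0000, bond B=-51.2963.
  t=2,j=1: stock 67.9320 → up 75.4045 (V=20.0045), down 61.1388 (V=5.7388). Price 16.6357; hedge Δ=1.0000, bond B=-51.2963.
  t=2,j=2: stock 83.7828 → up 92.9989 (V=37.5989), down 75.4045 (V=20.0045). Price 32.4865; hedge Δ=1.0000, bond B=-51.2963.
  t=1,j=0: stock 61.2000 → up 67.9320 (V=16.6357), down 55.0800 (V=3.7837). Price 13.7034; hedge Δ=1.0000, bond B=-47.4966.
  t=1,j=1: stock 75.4800 → up 83.7828 (V=32.4865), down 67.9320 (V=16.6357). Price 27.9834; hedge Δ=1.0000, bond B=-47.4966.
  t=0,j=0: stock 68.0000 → up 75.4800 (V=27.9834), down 61.2000 (V=13.7034). Price 24.0217; hedge Δ=1.0000, bond B=-43.9783.
Root portfolio cost Δ·68+B reproduces V0=24.0217.

(0,0): Delta=1.0000 Bond=-43.9783
(1,0): Delta=1.0000 Bond=-47.4966
(1,1): Delta=1.0000 Bond=-47.4966
(2,0): Delta=1.0000 Bond=-51.2963
(2,1): Delta=1.0000 Bond=-51.2963
(2,2): Delta=1.0000 Bond=-51.2963
V0=24.0217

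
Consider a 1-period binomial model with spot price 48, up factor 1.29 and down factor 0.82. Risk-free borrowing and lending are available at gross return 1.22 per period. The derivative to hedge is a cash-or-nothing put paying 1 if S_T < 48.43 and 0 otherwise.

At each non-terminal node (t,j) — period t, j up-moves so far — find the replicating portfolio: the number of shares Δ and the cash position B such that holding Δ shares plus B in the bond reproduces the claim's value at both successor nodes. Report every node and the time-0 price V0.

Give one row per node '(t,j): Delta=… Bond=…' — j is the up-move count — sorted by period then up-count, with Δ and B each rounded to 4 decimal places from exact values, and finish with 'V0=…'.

Under the risk-neutral measure, an up-move has probability p* = (R−d)/(u−d) = 0.8511 and values discount at R = 1.22.
Terminal values V(1,·): V(1,0)=1.0000, V(1,1)=0.0000
  t=0,j=0: stock 48.0000 → up 61.9200 (V=0.0000), down 39.3600 (V=1.0000). Price 0.1221; hedge Δ=-0.0443, bond B=2.2497.
The time-0 hedge costs 0.1221, which is the no-arbitrage price.

(0,0): Delta=-0.0443 Bond=2.2497
V0=0.1221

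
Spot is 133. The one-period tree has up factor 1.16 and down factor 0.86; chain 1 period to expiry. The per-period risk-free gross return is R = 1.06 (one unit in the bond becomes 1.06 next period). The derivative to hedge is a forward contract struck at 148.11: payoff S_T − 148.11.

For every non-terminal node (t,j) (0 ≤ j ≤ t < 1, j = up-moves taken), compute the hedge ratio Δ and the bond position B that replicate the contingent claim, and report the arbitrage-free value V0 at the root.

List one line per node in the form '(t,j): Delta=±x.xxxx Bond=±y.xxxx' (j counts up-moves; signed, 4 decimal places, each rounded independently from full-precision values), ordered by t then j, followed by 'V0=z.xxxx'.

(0,0): Delta=1.0000 Bond=-139.7264
V0=-6.7264

The replicating-portfolio and risk-neutral prices coincide; use p* = (1.06−0.86)/(1.16−0.86) = 0.6667 for the latter.
Payoff layer (t=1): V(1,0)=-33.7300, V(1,1)=6.1700
Node (0,0) S=133.0000: V=(p*·6.1700+(1−p*)·-33.7300)/1.06=-6.7264; Δ=(6.1700−-33.7300)/(154.2800−114.3800)=1.0000; B=V−Δ·S=-139.7264
Self-financing check: at every node Δ·S+B equals the discounted successor values.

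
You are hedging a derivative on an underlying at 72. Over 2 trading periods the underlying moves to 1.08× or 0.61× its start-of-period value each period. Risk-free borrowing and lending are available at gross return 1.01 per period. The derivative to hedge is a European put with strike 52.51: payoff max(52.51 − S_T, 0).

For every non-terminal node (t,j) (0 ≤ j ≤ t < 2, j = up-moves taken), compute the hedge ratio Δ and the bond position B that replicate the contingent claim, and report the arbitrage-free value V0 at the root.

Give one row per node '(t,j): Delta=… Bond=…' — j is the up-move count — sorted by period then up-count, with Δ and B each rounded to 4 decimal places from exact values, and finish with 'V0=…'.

The replicating-portfolio and risk-neutral prices coincide; use p* = (1.01−0.61)/(1.08−0.61) = 0.8511 for the latter.
Terminal payoffs: V(2,0)=25.7188, V(2,1)=5.0764, V(2,2)=0.0000
(1,0): S=43.9200. Δ = (V_up−V_dn)/(S_up−S_dn) = (5.0764−25.7188)/(47.4336−26.7912) = -1.0000. V = [p*·5.0764 + (1−p*)·25.7188]/1.01 = 8.0701. B = V − Δ·S = 51.9901.
(1,1): S=77.7600. Δ = (V_up−V_dn)/(S_up−S_dn) = (0.0000−5.0764)/(83.9808−47.4336) = -0.1389. V = [p*·0.0000 + (1−p*)·5.0764]/1.01 = 0.7486. B = V − Δ·S = 11.5494.
(0,0): S=72.0000. Δ = (V_up−V_dn)/(S_up−S_dn) = (0.7486−8.0701)/(77.7600−43.9200) = -0.2164. V = [p*·0.7486 + (1−p*)·8.0701]/1.01 = 1.8208. B = V − Δ·S = 17.3985.
Root portfolio cost Δ·72+B reproduces V0=1.8208.

(0,0): Delta=-0.2164 Bond=17.3985
(1,0): Delta=-1.0000 Bond=51.9901
(1,1): Delta=-0.1389 Bond=11.5494
V0=1.8208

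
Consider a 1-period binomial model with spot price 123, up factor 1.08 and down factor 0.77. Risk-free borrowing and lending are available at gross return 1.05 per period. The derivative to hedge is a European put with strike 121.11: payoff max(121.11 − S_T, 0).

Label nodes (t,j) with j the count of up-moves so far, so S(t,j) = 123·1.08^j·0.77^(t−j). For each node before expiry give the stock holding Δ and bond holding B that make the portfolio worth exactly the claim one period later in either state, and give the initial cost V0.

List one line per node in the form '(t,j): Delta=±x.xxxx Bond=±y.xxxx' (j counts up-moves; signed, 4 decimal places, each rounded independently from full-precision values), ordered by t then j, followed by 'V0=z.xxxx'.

Since d<R<u, set p* = (R−d)/(u−d) = 0.9032; price each node as the discounted p*-expectation of its children.
At expiry t=1: V(1,0)=26.4000, V(1,1)=0.0000
(0,0): S=123.0000. Δ = (V_up−V_dn)/(S_up−S_dn) = (0.0000−26.4000)/(132.8400−94.7100) = -0.6924. V = [p*·0.0000 + (1−p*)·26.4000]/1.05 = 2.4332. B = V − Δ·S = 87.5945.
Self-financing check: at every node Δ·S+B equals the discounted successor values.

(0,0): Delta=-0.6924 Bond=87.5945
V0=2.4332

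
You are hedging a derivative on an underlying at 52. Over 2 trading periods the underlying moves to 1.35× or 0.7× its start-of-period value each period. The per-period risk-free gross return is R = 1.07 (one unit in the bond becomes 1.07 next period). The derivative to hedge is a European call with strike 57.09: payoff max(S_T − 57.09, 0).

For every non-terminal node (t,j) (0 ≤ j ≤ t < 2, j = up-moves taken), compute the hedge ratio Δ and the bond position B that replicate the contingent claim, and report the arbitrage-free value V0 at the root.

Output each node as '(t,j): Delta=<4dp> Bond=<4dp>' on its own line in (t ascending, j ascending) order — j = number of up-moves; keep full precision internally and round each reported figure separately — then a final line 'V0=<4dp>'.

(0,0): Delta=0.5931 Bond=-20.1751
(1,0): Delta=0.0000 Bond=0.0000
(1,1): Delta=0.8258 Bond=-37.9238
V0=10.6640

Since d<R<u, set p* = (R−d)/(u−d) = 0.5692; price each node as the discounted p*-expectation of its children.
Terminal payoffs: V(2,0)=0.0000, V(2,1)=0.0000, V(2,2)=37.6800
Node (1,0) S=36.4000: V=(p*·0.0000+(1−p*)·0.0000)/1.07=0.0000; Δ=(0.0000−0.0000)/(49.1400−25.4800)=0.0000; B=V−Δ·S=0.0000
Node (1,1) S=70.2000: V=(p*·37.6800+(1−p*)·0.0000)/1.07=20.0454; Δ=(37.6800−0.0000)/(94.7700−49.1400)=0.8258; B=V−Δ·S=-37.9238
Node (0,0) S=52.0000: V=(p*·20.0454+(1−p*)·0.0000)/1.07=10.6640; Δ=(20.0454−0.0000)/(70.2000−36.4000)=0.5931; B=V−Δ·S=-20.1751
Each (Δ,B) replicates both successor values, so the strategy is self-financing and V0 is arbitrage-free.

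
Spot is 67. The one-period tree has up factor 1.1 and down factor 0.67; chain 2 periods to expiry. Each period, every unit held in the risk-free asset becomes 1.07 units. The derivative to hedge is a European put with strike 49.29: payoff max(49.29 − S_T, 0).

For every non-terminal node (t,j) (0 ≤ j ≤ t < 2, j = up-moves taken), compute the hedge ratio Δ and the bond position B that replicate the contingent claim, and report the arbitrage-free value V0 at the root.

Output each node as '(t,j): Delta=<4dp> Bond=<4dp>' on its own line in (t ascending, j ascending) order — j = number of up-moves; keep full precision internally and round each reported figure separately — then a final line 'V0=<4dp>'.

(0,0): Delta=-0.0435 Bond=2.9952
(1,0): Delta=-0.9954 Bond=45.9358
(1,1): Delta=0.0000 Bond=0.0000
V0=0.0817

Under the risk-neutral measure, an up-move has probability p* = (R−d)/(u−d) = 0.9302 and values discount at R = 1.07.
Terminal payoffs: V(2,0)=19.2137, V(2,1)=0.0000, V(2,2)=0.0000
  t=1,j=0: stock 44.8900 → up 49.3790 (V=0.0000), down 30.0763 (V=19.2137). Price 1.2528; hedge Δ=-0.9954, bond B=45.9358.
  t=1,j=1: stock 73.7000 → up 81.0700 (V=0.0000), down 49.3790 (V=0.0000). Price 0.0000; hedge Δ=0.0000, bond B=0.0000.
  t=0,j=0: stock 67.0000 → up 73.7000 (V=0.0000), down 44.8900 (V=1.2528). Price 0.0817; hedge Δ=-0.0435, bond B=2.9952.
The time-0 hedge costs 0.0817, which is the no-arbitrage price.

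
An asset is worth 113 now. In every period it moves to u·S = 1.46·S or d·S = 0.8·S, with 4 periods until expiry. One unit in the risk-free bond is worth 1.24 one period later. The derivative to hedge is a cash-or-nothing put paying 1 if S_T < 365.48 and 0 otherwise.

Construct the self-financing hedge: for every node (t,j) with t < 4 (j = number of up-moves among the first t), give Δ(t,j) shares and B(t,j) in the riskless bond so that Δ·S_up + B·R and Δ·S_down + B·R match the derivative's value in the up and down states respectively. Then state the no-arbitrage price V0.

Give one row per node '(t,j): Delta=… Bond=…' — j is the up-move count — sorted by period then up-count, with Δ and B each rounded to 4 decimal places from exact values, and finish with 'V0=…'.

Risk-neutral probability p* = (R−d)/(u−d) = (1.24−0.8)/(1.46−0.8) = 0.6667.
Terminal payoffs: V(4,0)=1.0000, V(4,1)=1.0000, V(4,2)=1.0000, V(4,3)=1.0000, V(4,4)=0.0000
Node (3,0) S=57.8560: V=(p*·1.0000+(1−p*)·1.0000)/1.24=0.8065; Δ=(1.0000−1.0000)/(84.4698−46.2848)=0.0000; B=V−Δ·S=0.8065
Node (3,1) S=105.5872: V=(p*·1.0000+(1−p*)·1.0000)/1.24=0.8065; Δ=(1.0000−1.0000)/(154.1573−84.4698)=0.0000; B=V−Δ·S=0.8065
Node (3,2) S=192.6966: V=(p*·1.0000+(1−p*)·1.0000)/1.24=0.8065; Δ=(1.0000−1.0000)/(281.3371−154.1573)=0.0000; B=V−Δ·S=0.8065
Node (3,3) S=351.6714: V=(p*·0.0000+(1−p*)·1.0000)/1.24=0.2688; Δ=(0.0000−1.0000)/(513.4402−281.3371)=-0.0043; B=V−Δ·S=1.7840
Node (2,0) S=72.3200: V=(p*·0.8065+(1−p*)·0.8065)/1.24=0.6504; Δ=(0.8065−0.8065)/(105.5872−57.8560)=0.0000; B=V−Δ·S=0.6504
Node (2,1) S=131.9840: V=(p*·0.8065+(1−p*)·0.8065)/1.24=0.6504; Δ=(0.8065−0.8065)/(192.6966−105.5872)=0.0000; B=V−Δ·S=0.6504
Node (2,2) S=240.8708: V=(p*·0.2688+(1−p*)·0.8065)/1.24=0.3613; Δ=(0.2688−0.8065)/(351.6714−192.6966)=-0.0034; B=V−Δ·S=1.1759
Node (1,0) S=90.4000: V=(p*·0.6504+(1−p*)·0.6504)/1.24=0.5245; Δ=(0.6504−0.6504)/(131.9840−72.3200)=0.0000; B=V−Δ·S=0.5245
Node (1,1) S=164.9800: V=(p*·0.3613+(1−p*)·0.6504)/1.24=0.3691; Δ=(0.3613−0.6504)/(240.8708−131.9840)=-0.0027; B=V−Δ·S=0.8070
Node (0,0) S=113.0000: V=(p*·0.3691+(1−p*)·0.5245)/1.24=0.3394; Δ=(0.3691−0.5245)/(164.9800−90.4000)=-0.0021; B=V−Δ·S=0.5749
Each (Δ,B) replicates both successor values, so the strategy is self-financing and V0 is arbitrage-free.

(0,0): Delta=-0.0021 Bond=0.5749
(1,0): Delta=0.0000 Bond=0.5245
(1,1): Delta=-0.0027 Bond=0.8070
(2,0): Delta=0.0000 Bond=0.6504
(2,1): Delta=0.0000 Bond=0.6504
(2,2): Delta=-0.0034 Bond=1.1759
(3,0): Delta=0.0000 Bond=0.8065
(3,1): Delta=0.0000 Bond=0.8065
(3,2): Delta=0.0000 Bond=0.8065
(3,3): Delta=-0.0043 Bond=1.7840
V0=0.3394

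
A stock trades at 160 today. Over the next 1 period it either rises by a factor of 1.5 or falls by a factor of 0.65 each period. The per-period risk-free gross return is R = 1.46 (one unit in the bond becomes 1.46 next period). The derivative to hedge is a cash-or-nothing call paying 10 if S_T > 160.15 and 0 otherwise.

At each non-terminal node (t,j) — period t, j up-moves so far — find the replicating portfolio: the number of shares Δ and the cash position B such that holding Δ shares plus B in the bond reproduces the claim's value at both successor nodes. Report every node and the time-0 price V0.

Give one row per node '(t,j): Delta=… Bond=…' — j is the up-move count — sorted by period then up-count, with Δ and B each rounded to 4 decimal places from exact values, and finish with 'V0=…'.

The replicating-portfolio and risk-neutral prices coincide; use p* = (1.46−0.65)/(1.5−0.65) = 0.9529 for the latter.
Terminal payoffs: V(1,0)=0.0000, V(1,1)=10.0000
Node (0,0) S=160.0000: V=(p*·10.0000+(1−p*)·0.0000)/1.46=6.5270; Δ=(10.0000−0.0000)/(240.0000−104.0000)=0.0735; B=V−Δ·S=-5.2377
The time-0 hedge costs 6.5270, which is the no-arbitrage price.

(0,0): Delta=0.0735 Bond=-5.2377
V0=6.5270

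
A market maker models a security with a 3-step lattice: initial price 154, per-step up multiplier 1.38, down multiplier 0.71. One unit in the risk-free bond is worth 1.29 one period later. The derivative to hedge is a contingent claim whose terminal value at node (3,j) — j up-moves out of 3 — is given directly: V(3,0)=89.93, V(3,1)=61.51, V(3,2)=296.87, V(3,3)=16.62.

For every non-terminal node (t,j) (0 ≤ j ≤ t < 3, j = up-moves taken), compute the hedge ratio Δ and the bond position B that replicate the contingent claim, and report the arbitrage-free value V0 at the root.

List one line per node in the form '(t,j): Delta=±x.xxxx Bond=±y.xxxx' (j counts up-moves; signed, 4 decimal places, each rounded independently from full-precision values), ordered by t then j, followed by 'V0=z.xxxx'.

Risk-neutral probability p* = (R−d)/(u−d) = (1.29−0.71)/(1.38−0.71) = 0.8657.
Terminal payoffs: V(3,0)=89.9300, V(3,1)=61.5100, V(3,2)=296.8700, V(3,3)=16.6200
(2,0): S=77.6314. Δ = (V_up−V_dn)/(S_up−S_dn) = (61.5100−89.9300)/(107.1313−55.1183) = -0.5464. V = [p*·61.5100 + (1−p*)·89.9300]/1.29 = 50.6416. B = V − Δ·S = 93.0595.
(2,1): S=150.8892. Δ = (V_up−V_dn)/(S_up−S_dn) = (296.8700−61.5100)/(208.2271−107.1313) = 2.3281. V = [p*·296.8700 + (1−p*)·61.5100]/1.29 = 205.6236. B = V − Δ·S = -145.6600.
(2,2): S=293.2776. Δ = (V_up−V_dn)/(S_up−S_dn) = (16.6200−296.8700)/(404.7231−208.2271) = -1.4262. V = [p*·16.6200 + (1−p*)·296.8700]/1.29 = 42.0663. B = V − Δ·S = 460.3499.
(1,0): S=109.3400. Δ = (V_up−V_dn)/(S_up−S_dn) = (205.6236−50.6416)/(150.8892−77.6314) = 2.1156. V = [p*·205.6236 + (1−p*)·50.6416]/1.29 = 143.2598. B = V − Δ·S = -88.0567.
(1,1): S=212.5200. Δ = (V_up−V_dn)/(S_up−S_dn) = (42.0663−205.6236)/(293.2776−150.8892) = -1.1487. V = [p*·42.0663 + (1−p*)·205.6236]/1.29 = 49.6408. B = V − Δ·S = 293.7563.
(0,0): S=154.0000. Δ = (V_up−V_dn)/(S_up−S_dn) = (49.6408−143.2598)/(212.5200−109.3400) = -0.9073. V = [p*·49.6408 + (1−p*)·143.2598]/1.29 = 48.2299. B = V − Δ·S = 187.9596.
Check: Δ(0,0)·S0 + B(0,0) = 48.2299 = V0.

(0,0): Delta=-0.9073 Bond=187.9596
(1,0): Delta=2.1156 Bond=-88.0567
(1,1): Delta=-1.1487 Bond=293.7563
(2,0): Delta=-0.5464 Bond=93.0595
(2,1): Delta=2.3281 Bond=-145.6600
(2,2): Delta=-1.4262 Bond=460.3499
V0=48.2299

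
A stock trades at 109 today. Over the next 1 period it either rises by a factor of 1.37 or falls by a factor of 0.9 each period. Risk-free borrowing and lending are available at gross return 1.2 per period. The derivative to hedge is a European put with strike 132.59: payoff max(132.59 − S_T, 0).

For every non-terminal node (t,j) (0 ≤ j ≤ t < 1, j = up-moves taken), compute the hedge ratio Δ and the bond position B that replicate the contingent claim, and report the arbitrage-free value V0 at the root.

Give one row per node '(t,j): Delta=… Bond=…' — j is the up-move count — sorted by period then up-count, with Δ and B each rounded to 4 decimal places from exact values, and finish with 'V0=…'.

(0,0): Delta=-0.6732 Bond=83.7789
V0=10.3959

Under the risk-neutral measure, an up-move has probability p* = (R−d)/(u−d) = 0.6383 and values discount at R = 1.2.
At expiry t=1: V(1,0)=34.4900, V(1,1)=0.0000
(0,0): S=109.0000. Δ = (V_up−V_dn)/(S_up−S_dn) = (0.0000−34.4900)/(149.3300−98.1000) = -0.6732. V = [p*·0.0000 + (1−p*)·34.4900]/1.2 = 10.3959. B = V − Δ·S = 83.7789.
Self-financing check: at every node Δ·S+B equals the discounted successor values.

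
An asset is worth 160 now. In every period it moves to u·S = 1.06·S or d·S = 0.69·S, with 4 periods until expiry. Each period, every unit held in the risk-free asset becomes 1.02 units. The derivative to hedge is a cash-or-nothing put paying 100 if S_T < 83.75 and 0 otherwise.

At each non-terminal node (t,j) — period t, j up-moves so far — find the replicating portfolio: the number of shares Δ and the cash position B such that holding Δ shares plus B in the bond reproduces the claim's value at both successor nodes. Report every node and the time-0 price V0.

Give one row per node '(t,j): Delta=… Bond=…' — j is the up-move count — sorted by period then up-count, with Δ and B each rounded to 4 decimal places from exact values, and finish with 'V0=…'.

No-arbitrage ⇒ martingale measure with p* = (R−d)/(u−d) = 0.8919.
At expiry t=4: V(4,0)=100.0000, V(4,1)=100.0000, V(4,2)=0.0000, V(4,3)=0.0000, V(4,4)=0.0000
(3,0): S=52.5614. Δ = (V_up−V_dn)/(S_up−S_dn) = (100.0000−100.0000)/(55.7151−36.2674) = 0.0000. V = [p*·100.0000 + (1−p*)·100.0000]/1.02 = 98.0392. B = V − Δ·S = 98.0392.
(3,1): S=80.7466. Δ = (V_up−V_dn)/(S_up−S_dn) = (0.0000−100.0000)/(85.5914−55.7151) = -3.3471. V = [p*·0.0000 + (1−p*)·100.0000]/1.02 = 10.5988. B = V − Δ·S = 280.8691.
(3,2): S=124.0454. Δ = (V_up−V_dn)/(S_up−S_dn) = (0.0000−0.0000)/(131.4882−85.5914) = 0.0000. V = [p*·0.0000 + (1−p*)·0.0000]/1.02 = 0.0000. B = V − Δ·S = 0.0000.
(3,3): S=190.5626. Δ = (V_up−V_dn)/(S_up−S_dn) = (0.0000−0.0000)/(201.9963−131.4882) = 0.0000. V = [p*·0.0000 + (1−p*)·0.0000]/1.02 = 0.0000. B = V − Δ·S = 0.0000.
(2,0): S=76.1760. Δ = (V_up−V_dn)/(S_up−S_dn) = (10.5988−98.0392)/(80.7466−52.5614) = -3.1024. V = [p*·10.5988 + (1−p*)·98.0392]/1.02 = 19.6587. B = V − Δ·S = 255.9840.
(2,1): S=117.0240. Δ = (V_up−V_dn)/(S_up−S_dn) = (0.0000−10.5988)/(124.0454−80.7466) = -0.2448. V = [p*·0.0000 + (1−p*)·10.5988]/1.02 = 1.1234. B = V − Δ·S = 29.7689.
(2,2): S=179.7760. Δ = (V_up−V_dn)/(S_up−S_dn) = (0.0000−0.0000)/(190.5626−124.0454) = 0.0000. V = [p*·0.0000 + (1−p*)·0.0000]/1.02 = 0.0000. B = V − Δ·S = 0.0000.
(1,0): S=110.4000. Δ = (V_up−V_dn)/(S_up−S_dn) = (1.1234−19.6587)/(117.0240−76.1760) = -0.4538. V = [p*·1.1234 + (1−p*)·19.6587]/1.02 = 3.0659. B = V − Δ·S = 53.1613.
(1,1): S=169.6000. Δ = (V_up−V_dn)/(S_up−S_dn) = (0.0000−1.1234)/(179.7760−117.0240) = -0.0179. V = [p*·0.0000 + (1−p*)·1.1234]/1.02 = 0.1191. B = V − Δ·S = 3.1552.
(0,0): S=160.0000. Δ = (V_up−V_dn)/(S_up−S_dn) = (0.1191−3.0659)/(169.6000−110.4000) = -0.0498. V = [p*·0.1191 + (1−p*)·3.0659]/1.02 = 0.4291. B = V − Δ·S = 8.3934.
Root portfolio cost Δ·160+B reproduces V0=0.4291.

(0,0): Delta=-0.0498 Bond=8.3934
(1,0): Delta=-0.4538 Bond=53.1613
(1,1): Delta=-0.0179 Bond=3.1552
(2,0): Delta=-3.1024 Bond=255.9840
(2,1): Delta=-0.2448 Bond=29.7689
(2,2): Delta=0.0000 Bond=0.0000
(3,0): Delta=0.0000 Bond=98.0392
(3,1): Delta=-3.3471 Bond=280.8691
(3,2): Delta=0.0000 Bond=0.0000
(3,3): Delta=0.0000 Bond=0.0000
V0=0.4291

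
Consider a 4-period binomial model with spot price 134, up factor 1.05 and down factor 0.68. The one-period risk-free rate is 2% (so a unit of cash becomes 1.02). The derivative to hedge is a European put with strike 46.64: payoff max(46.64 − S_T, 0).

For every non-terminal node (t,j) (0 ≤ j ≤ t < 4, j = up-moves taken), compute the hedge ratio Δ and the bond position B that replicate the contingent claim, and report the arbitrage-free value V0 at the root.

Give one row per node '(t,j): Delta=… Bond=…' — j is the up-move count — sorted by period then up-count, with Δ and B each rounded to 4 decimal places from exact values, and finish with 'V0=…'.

(0,0): Delta=-0.0010 Bond=0.1370
(1,0): Delta=-0.0131 Bond=1.2451
(1,1): Delta=-0.0003 Bond=0.0422
(2,0): Delta=-0.1483 Bond=9.6489
(2,1): Delta=-0.0054 Bond=0.5307
(2,2): Delta=0.0000 Bond=0.0000
(3,0): Delta=-1.0000 Bond=45.7255
(3,1): Delta=-0.0997 Bond=6.6756
(3,2): Delta=0.0000 Bond=0.0000
(3,3): Delta=0.0000 Bond=0.0000
V0=0.0051

The replicating-portfolio and risk-neutral prices coincide; use p* = (1.02−0.68)/(1.05−0.68) = 0.9189 for the latter.
Terminal values V(4,·): V(4,0)=17.9890, V(4,1)=2.3994, V(4,2)=0.0000, V(4,3)=0.0000, V(4,4)=0.0000
Node (3,0) S=42.1339: V=(p*·2.3994+(1−p*)·17.9890)/1.02=3.5916; Δ=(2.3994−17.9890)/(44.2406−28.6510)=-1.0000; B=V−Δ·S=45.7255
Node (3,1) S=65.0597: V=(p*·0.0000+(1−p*)·2.3994)/1.02=0.1907; Δ=(0.0000−2.3994)/(68.3127−44.2406)=-0.0997; B=V−Δ·S=6.6756
Node (3,2) S=100.4598: V=(p*·0.0000+(1−p*)·0.0000)/1.02=0.0000; Δ=(0.0000−0.0000)/(105.4828−68.3127)=0.0000; B=V−Δ·S=0.0000
Node (3,3) S=155.1218: V=(p*·0.0000+(1−p*)·0.0000)/1.02=0.0000; Δ=(0.0000−0.0000)/(162.8778−105.4828)=0.0000; B=V−Δ·S=0.0000
Node (2,0) S=61.9616: V=(p*·0.1907+(1−p*)·3.5916)/1.02=0.4573; Δ=(0.1907−3.5916)/(65.0597−42.1339)=-0.1483; B=V−Δ·S=9.6489
Node (2,1) S=95.6760: V=(p*·0.0000+(1−p*)·0.1907)/1.02=0.0152; Δ=(0.0000−0.1907)/(100.4598−65.0597)=-0.0054; B=V−Δ·S=0.5307
Node (2,2) S=147.7350: V=(p*·0.0000+(1−p*)·0.0000)/1.02=0.0000; Δ=(0.0000−0.0000)/(155.1218−100.4598)=0.0000; B=V−Δ·S=0.0000
Node (1,0) S=91.1200: V=(p*·0.0152+(1−p*)·0.4573)/1.02=0.0500; Δ=(0.0152−0.4573)/(95.6760−61.9616)=-0.0131; B=V−Δ·S=1.2451
Node (1,1) S=140.7000: V=(p*·0.0000+(1−p*)·0.0152)/1.02=0.0012; Δ=(0.0000−0.0152)/(147.7350−95.6760)=-0.0003; B=V−Δ·S=0.0422
Node (0,0) S=134.0000: V=(p*·0.0012+(1−p*)·0.0500)/1.02=0.0051; Δ=(0.0012−0.0500)/(140.7000−91.1200)=-0.0010; B=V−Δ·S=0.1370
Check: Δ(0,0)·S0 + B(0,0) = 0.0051 = V0.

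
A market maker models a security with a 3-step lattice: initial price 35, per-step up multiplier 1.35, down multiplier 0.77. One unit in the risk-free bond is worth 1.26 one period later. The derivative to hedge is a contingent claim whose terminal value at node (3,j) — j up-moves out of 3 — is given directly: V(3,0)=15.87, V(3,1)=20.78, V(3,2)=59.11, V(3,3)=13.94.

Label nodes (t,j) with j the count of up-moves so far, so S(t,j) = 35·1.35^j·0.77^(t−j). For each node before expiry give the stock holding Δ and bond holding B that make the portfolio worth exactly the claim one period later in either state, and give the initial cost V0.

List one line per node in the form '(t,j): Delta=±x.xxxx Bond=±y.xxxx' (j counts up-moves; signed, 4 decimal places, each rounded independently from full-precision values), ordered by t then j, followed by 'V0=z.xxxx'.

(0,0): Delta=-0.6848 Bond=38.6532
(1,0): Delta=1.6829 Bond=-15.1068
(1,1): Delta=-0.9329 Bond=60.4232
(2,0): Delta=0.4079 Bond=7.4219
(2,1): Delta=1.8164 Bond=-23.8940
(2,2): Delta=-1.2209 Bond=94.5056
V0=14.6835

Since d<R<u, set p* = (R−d)/(u−d) = 0.8448; price each node as the discounted p*-expectation of its children.
Terminal values V(3,·): V(3,0)=15.8700, V(3,1)=20.7800, V(3,2)=59.1100, V(3,3)=13.9400
  t=2,j=0: stock 20.7515 → up 28.0145 (V=20.7800), down 15.9787 (V=15.8700). Price 15.8874; hedge Δ=0.4079, bond B=7.4219.
  t=2,j=1: stock 36.3825 → up 49.1164 (V=59.1100), down 28.0145 (V=20.7800). Price 42.1923; hedge Δ=1.8164, bond B=-23.8940.
  t=2,j=2: stock 63.7875 → up 86.1131 (V=13.9400), down 49.1164 (V=59.1100). Price 16.6263; hedge Δ=-1.2209, bond B=94.5056.
  t=1,j=0: stock 26.9500 → up 36.3825 (V=42.1923), down 20.7515 (V=15.8874). Price 30.2464; hedge Δ=1.6829, bond B=-15.1068.
  t=1,j=1: stock 47.2500 → up 63.7875 (V=16.6263), down 36.3825 (V=42.1923). Price 16.3440; hedge Δ=-0.9329, bond B=60.4232.
  t=0,j=0: stock 35.0000 → up 47.2500 (V=16.3440), down 26.9500 (V=30.2464). Price 14.6835; hedge Δ=-0.6848, bond B=38.6532.
Each (Δ,B) replicates both successor values, so the strategy is self-financing and V0 is arbitrage-free.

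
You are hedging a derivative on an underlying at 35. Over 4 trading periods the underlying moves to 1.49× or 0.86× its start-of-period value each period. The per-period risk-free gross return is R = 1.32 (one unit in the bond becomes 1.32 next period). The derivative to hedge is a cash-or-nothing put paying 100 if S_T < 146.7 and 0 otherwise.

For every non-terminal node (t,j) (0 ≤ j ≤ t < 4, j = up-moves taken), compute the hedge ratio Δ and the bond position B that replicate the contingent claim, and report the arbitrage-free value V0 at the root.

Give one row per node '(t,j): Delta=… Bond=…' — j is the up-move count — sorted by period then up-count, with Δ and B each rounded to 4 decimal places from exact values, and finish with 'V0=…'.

Under the risk-neutral measure, an up-move has probability p* = (R−d)/(u−d) = 0.7302 and values discount at R = 1.32.
At expiry t=4: V(4,0)=100.0000, V(4,1)=100.0000, V(4,2)=100.0000, V(4,3)=100.0000, V(4,4)=0.0000
Node (3,0) S=22.2620: V=(p*·100.0000+(1−p*)·100.0000)/1.32=75.7576; Δ=(100.0000−100.0000)/(33.1703−19.1453)=0.0000; B=V−Δ·S=75.7576
Node (3,1) S=38.5701: V=(p*·100.0000+(1−p*)·100.0000)/1.32=75.7576; Δ=(100.0000−100.0000)/(57.4695−33.1703)=0.0000; B=V−Δ·S=75.7576
Node (3,2) S=66.8250: V=(p*·100.0000+(1−p*)·100.0000)/1.32=75.7576; Δ=(100.0000−100.0000)/(99.5693−57.4695)=0.0000; B=V−Δ·S=75.7576
Node (3,3) S=115.7782: V=(p*·0.0000+(1−p*)·100.0000)/1.32=20.4425; Δ=(0.0000−100.0000)/(172.5095−99.5693)=-1.3710; B=V−Δ·S=179.1727
Node (2,0) S=25.8860: V=(p*·75.7576+(1−p*)·75.7576)/1.32=57.3921; Δ=(75.7576−75.7576)/(38.5701−22.2620)=0.0000; B=V−Δ·S=57.3921
Node (2,1) S=44.8490: V=(p*·75.7576+(1−p*)·75.7576)/1.32=57.3921; Δ=(75.7576−75.7576)/(66.8250−38.5701)=0.0000; B=V−Δ·S=57.3921
Node (2,2) S=77.7035: V=(p*·20.4425+(1−p*)·75.7576)/1.32=26.7945; Δ=(20.4425−75.7576)/(115.7782−66.8250)=-1.1300; B=V−Δ·S=114.5962
Node (1,0) S=30.1000: V=(p*·57.3921+(1−p*)·57.3921)/1.32=43.4789; Δ=(57.3921−57.3921)/(44.8490−25.8860)=0.0000; B=V−Δ·S=43.4789
Node (1,1) S=52.1500: V=(p*·26.7945+(1−p*)·57.3921)/1.32=26.5538; Δ=(26.7945−57.3921)/(77.7035−44.8490)=-0.9313; B=V−Δ·S=75.1214
Node (0,0) S=35.0000: V=(p*·26.5538+(1−p*)·43.4789)/1.32=23.5764; Δ=(26.5538−43.4789)/(52.1500−30.1000)=-0.7676; B=V−Δ·S=50.4416
The time-0 hedge costs 23.5764, which is the no-arbitrage price.

(0,0): Delta=-0.7676 Bond=50.4416
(1,0): Delta=0.0000 Bond=43.4789
(1,1): Delta=-0.9313 Bond=75.1214
(2,0): Delta=0.0000 Bond=57.3921
(2,1): Delta=0.0000 Bond=57.3921
(2,2): Delta=-1.1300 Bond=114.5962
(3,0): Delta=0.0000 Bond=75.7576
(3,1): Delta=0.0000 Bond=75.7576
(3,2): Delta=0.0000 Bond=75.7576
(3,3): Delta=-1.3710 Bond=179.1727
V0=23.5764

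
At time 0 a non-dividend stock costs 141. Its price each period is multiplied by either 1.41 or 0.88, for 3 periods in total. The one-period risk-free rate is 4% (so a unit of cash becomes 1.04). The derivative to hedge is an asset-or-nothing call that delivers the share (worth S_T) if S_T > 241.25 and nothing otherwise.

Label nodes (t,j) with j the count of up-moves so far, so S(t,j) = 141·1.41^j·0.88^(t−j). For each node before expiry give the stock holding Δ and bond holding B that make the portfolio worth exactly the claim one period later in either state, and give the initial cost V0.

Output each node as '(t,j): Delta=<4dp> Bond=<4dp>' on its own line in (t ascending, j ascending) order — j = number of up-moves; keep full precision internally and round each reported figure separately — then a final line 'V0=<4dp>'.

Since d<R<u, set p* = (R−d)/(u−d) = 0.3019; price each node as the discounted p*-expectation of its children.
Terminal values V(3,·): V(3,0)=0.0000, V(3,1)=0.0000, V(3,2)=246.6834, V(3,3)=395.2542
(2,0): S=109.1904. Δ = (V_up−V_dn)/(S_up−S_dn) = (0.0000−0.0000)/(153.9585−96.0876) = 0.0000. V = [p*·0.0000 + (1−p*)·0.0000]/1.04 = 0.0000. B = V − Δ·S = 0.0000.
(2,1): S=174.9528. Δ = (V_up−V_dn)/(S_up−S_dn) = (246.6834−0.0000)/(246.6834−153.9585) = 2.6604. V = [p*·246.6834 + (1−p*)·0.0000]/1.04 = 71.6062. B = V − Δ·S = -393.8342.
(2,2): S=280.3221. Δ = (V_up−V_dn)/(S_up−S_dn) = (395.2542−246.6834)/(395.2542−246.6834) = 1.0000. V = [p*·395.2542 + (1−p*)·246.6834]/1.04 = 280.3221. B = V − Δ·S = 0.0000.
(1,0): S=124.0800. Δ = (V_up−V_dn)/(S_up−S_dn) = (71.6062−0.0000)/(174.9528−109.1904) = 1.0889. V = [p*·71.6062 + (1−p*)·0.0000]/1.04 = 20.7856. B = V − Δ·S = -114.3205.
(1,1): S=198.8100. Δ = (V_up−V_dn)/(S_up−S_dn) = (280.3221−71.6062)/(280.3221−174.9528) = 1.9808. V = [p*·280.3221 + (1−p*)·71.6062]/1.04 = 129.4373. B = V − Δ·S = -264.3662.
(0,0): S=141.0000. Δ = (V_up−V_dn)/(S_up−S_dn) = (129.4373−20.7856)/(198.8100−124.0800) = 1.4539. V = [p*·129.4373 + (1−p*)·20.7856]/1.04 = 51.5251. B = V − Δ·S = -153.4782.
The time-0 hedge costs 51.5251, which is the no-arbitrage price.

(0,0): Delta=1.4539 Bond=-153.4782
(1,0): Delta=1.0889 Bond=-114.3205
(1,1): Delta=1.9808 Bond=-264.3662
(2,0): Delta=0.0000 Bond=0.0000
(2,1): Delta=2.6604 Bond=-393.8342
(2,2): Delta=1.0000 Bond=0.0000
V0=51.5251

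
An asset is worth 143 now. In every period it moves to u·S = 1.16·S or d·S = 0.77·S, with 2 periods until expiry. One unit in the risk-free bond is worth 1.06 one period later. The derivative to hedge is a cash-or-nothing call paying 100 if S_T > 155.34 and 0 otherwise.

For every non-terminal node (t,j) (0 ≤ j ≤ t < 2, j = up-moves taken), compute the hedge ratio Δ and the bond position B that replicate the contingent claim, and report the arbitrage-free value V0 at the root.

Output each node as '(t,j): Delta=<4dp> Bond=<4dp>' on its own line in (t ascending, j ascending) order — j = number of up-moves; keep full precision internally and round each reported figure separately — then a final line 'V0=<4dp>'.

(0,0): Delta=1.2578 Bond=-130.6615
(1,0): Delta=0.0000 Bond=0.0000
(1,1): Delta=1.5458 Bond=-186.2603
V0=49.2102

No-arbitrage ⇒ martingale measure with p* = (R−d)/(u−d) = 0.7436.
At expiry t=2: V(2,0)=0.0000, V(2,1)=0.0000, V(2,2)=100.0000
Node (1,0) S=110.1100: V=(p*·0.0000+(1−p*)·0.0000)/1.06=0.0000; Δ=(0.0000−0.0000)/(127.7276−84.7847)=0.0000; B=V−Δ·S=0.0000
Node (1,1) S=165.8800: V=(p*·100.0000+(1−p*)·0.0000)/1.06=70.1500; Δ=(100.0000−0.0000)/(192.4208−127.7276)=1.5458; B=V−Δ·S=-186.2603
Node (0,0) S=143.0000: V=(p*·70.1500+(1−p*)·0.0000)/1.06=49.2102; Δ=(70.1500−0.0000)/(165.8800−110.1100)=1.2578; B=V−Δ·S=-130.6615
Each (Δ,B) replicates both successor values, so the strategy is self-financing and V0 is arbitrage-free.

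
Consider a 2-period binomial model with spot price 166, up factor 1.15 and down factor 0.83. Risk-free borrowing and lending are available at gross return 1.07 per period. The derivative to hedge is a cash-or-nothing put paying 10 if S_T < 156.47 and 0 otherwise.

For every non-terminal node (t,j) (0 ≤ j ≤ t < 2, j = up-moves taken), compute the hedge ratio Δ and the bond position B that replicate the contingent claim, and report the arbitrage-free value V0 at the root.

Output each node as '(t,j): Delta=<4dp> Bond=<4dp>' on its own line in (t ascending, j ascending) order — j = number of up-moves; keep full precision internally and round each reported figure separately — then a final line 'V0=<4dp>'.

(0,0): Delta=-0.0440 Bond=7.8473
(1,0): Delta=-0.2268 Bond=33.5864
(1,1): Delta=0.0000 Bond=0.0000
V0=0.5459

Risk-neutral probability p* = (R−d)/(u−d) = (1.07−0.83)/(1.15−0.83) = 0.7500.
At expiry t=2: V(2,0)=10.0000, V(2,1)=0.0000, V(2,2)=0.0000
Node (1,0) S=137.7800: V=(p*·0.0000+(1−p*)·10.0000)/1.07=2.3364; Δ=(0.0000−10.0000)/(158.4470−114.3574)=-0.2268; B=V−Δ·S=33.5864
Node (1,1) S=190.9000: V=(p*·0.0000+(1−p*)·0.0000)/1.07=0.0000; Δ=(0.0000−0.0000)/(219.5350−158.4470)=0.0000; B=V−Δ·S=0.0000
Node (0,0) S=166.0000: V=(p*·0.0000+(1−p*)·2.3364)/1.07=0.5459; Δ=(0.0000−2.3364)/(190.9000−137.7800)=-0.0440; B=V−Δ·S=7.8473
Check: Δ(0,0)·S0 + B(0,0) = 0.5459 = V0.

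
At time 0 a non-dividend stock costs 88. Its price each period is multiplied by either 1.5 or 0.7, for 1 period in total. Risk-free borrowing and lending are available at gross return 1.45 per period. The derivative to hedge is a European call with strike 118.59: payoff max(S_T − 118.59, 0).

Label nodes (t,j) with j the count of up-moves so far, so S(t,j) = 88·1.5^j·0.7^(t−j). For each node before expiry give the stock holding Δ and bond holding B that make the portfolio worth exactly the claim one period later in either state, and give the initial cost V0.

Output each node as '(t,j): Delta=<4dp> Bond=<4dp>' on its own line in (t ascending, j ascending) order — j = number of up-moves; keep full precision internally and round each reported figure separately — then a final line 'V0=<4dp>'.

Risk-neutral probability p* = (R−d)/(u−d) = (1.45−0.7)/(1.5−0.7) = 0.9375.
Terminal values V(1,·): V(1,0)=0.0000, V(1,1)=13.4100
(0,0): S=88.0000. Δ = (V_up−V_dn)/(S_up−S_dn) = (13.4100−0.0000)/(132.0000−61.6000) = 0.1905. V = [p*·13.4100 + (1−p*)·0.0000]/1.45 = 8.6703. B = V − Δ·S = -8.0922.
Self-financing check: at every node Δ·S+B equals the discounted successor values.

(0,0): Delta=0.1905 Bond=-8.0922
V0=8.6703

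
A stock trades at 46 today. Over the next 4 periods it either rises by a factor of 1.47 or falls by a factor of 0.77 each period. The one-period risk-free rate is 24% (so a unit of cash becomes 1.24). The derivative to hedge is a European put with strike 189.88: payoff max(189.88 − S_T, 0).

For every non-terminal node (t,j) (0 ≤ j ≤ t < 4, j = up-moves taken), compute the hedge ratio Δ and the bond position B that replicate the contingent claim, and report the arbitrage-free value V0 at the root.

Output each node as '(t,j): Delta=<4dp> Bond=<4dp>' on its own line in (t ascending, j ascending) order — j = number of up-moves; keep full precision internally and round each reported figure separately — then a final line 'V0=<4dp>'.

Since d<R<u, set p* = (R−d)/(u−d) = 0.6714; price each node as the discounted p*-expectation of its children.
At expiry t=4: V(4,0)=173.7096, V(4,1)=159.0092, V(4,2)=130.9449, V(4,3)=77.3676, V(4,4)=0.0000
(3,0): S=21.0005. Δ = (V_up−V_dn)/(S_up−S_dn) = (159.0092−173.7096)/(30.8708−16.1704) = -1.0000. V = [p*·159.0092 + (1−p*)·173.7096]/1.24 = 132.1285. B = V − Δ·S = 153.1290.
(3,1): S=40.0919. Δ = (V_up−V_dn)/(S_up−S_dn) = (130.9449−159.0092)/(58.9351−30.8708) = -1.0000. V = [p*·130.9449 + (1−p*)·159.0092]/1.24 = 113.0371. B = V − Δ·S = 153.1290.
(3,2): S=76.5391. Δ = (V_up−V_dn)/(S_up−S_dn) = (77.3676−130.9449)/(112.5124−58.9351) = -1.0000. V = [p*·77.3676 + (1−p*)·130.9449]/1.24 = 76.5900. B = V − Δ·S = 153.1290.
(3,3): S=146.1201. Δ = (V_up−V_dn)/(S_up−S_dn) = (0.0000−77.3676)/(214.7965−112.5124) = -0.7564. V = [p*·0.0000 + (1−p*)·77.3676]/1.24 = 20.5006. B = V − Δ·S = 131.0257.
(2,0): S=27.2734. Δ = (V_up−V_dn)/(S_up−S_dn) = (113.0371−132.1285)/(40.0919−21.0005) = -1.0000. V = [p*·113.0371 + (1−p*)·132.1285]/1.24 = 96.2178. B = V − Δ·S = 123.4912.
(2,1): S=52.0674. Δ = (V_up−V_dn)/(S_up−S_dn) = (76.5900−113.0371)/(76.5391−40.0919) = -1.0000. V = [p*·76.5900 + (1−p*)·113.0371]/1.24 = 71.4238. B = V − Δ·S = 123.4912.
(2,2): S=99.4014. Δ = (V_up−V_dn)/(S_up−S_dn) = (20.5006−76.5900)/(146.1201−76.5391) = -0.8061. V = [p*·20.5006 + (1−p*)·76.5900]/1.24 = 31.3951. B = V − Δ·S = 111.5228.
(1,0): S=35.4200. Δ = (V_up−V_dn)/(S_up−S_dn) = (71.4238−96.2178)/(52.0674−27.2734) = -1.0000. V = [p*·71.4238 + (1−p*)·96.2178]/1.24 = 64.1696. B = V − Δ·S = 99.5896.
(1,1): S=67.6200. Δ = (V_up−V_dn)/(S_up−S_dn) = (31.3951−71.4238)/(99.4014−52.0674) = -0.8457. V = [p*·31.3951 + (1−p*)·71.4238]/1.24 = 35.9253. B = V − Δ·S = 93.1091.
(0,0): S=46.0000. Δ = (V_up−V_dn)/(S_up−S_dn) = (35.9253−64.1696)/(67.6200−35.4200) = -0.8772. V = [p*·35.9253 + (1−p*)·64.1696]/1.24 = 36.4561. B = V − Δ·S = 76.8052.
The time-0 hedge costs 36.4561, which is the no-arbitrage price.

(0,0): Delta=-0.8772 Bond=76.8052
(1,0): Delta=-1.0000 Bond=99.5896
(1,1): Delta=-0.8457 Bond=93.1091
(2,0): Delta=-1.0000 Bond=123.4912
(2,1): Delta=-1.0000 Bond=123.4912
(2,2): Delta=-0.8061 Bond=111.5228
(3,0): Delta=-1.0000 Bond=153.1290
(3,1): Delta=-1.0000 Bond=153.1290
(3,2): Delta=-1.0000 Bond=153.1290
(3,3): Delta=-0.7564 Bond=131.0257
V0=36.4561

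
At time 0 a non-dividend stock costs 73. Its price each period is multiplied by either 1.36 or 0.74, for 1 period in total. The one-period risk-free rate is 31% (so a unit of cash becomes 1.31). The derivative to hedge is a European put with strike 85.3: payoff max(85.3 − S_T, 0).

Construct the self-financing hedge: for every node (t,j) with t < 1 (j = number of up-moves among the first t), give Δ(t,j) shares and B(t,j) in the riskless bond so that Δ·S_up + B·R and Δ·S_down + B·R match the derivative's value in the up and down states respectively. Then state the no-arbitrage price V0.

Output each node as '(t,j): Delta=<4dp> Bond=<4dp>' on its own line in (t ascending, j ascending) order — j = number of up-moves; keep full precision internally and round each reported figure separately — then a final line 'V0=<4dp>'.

(0,0): Delta=-0.6911 Bond=52.3772
V0=1.9256

No-arbitrage ⇒ martingale measure with p* = (R−d)/(u−d) = 0.9194.
Terminal payoffs: V(1,0)=31.2800, V(1,1)=0.0000
(0,0): S=73.0000. Δ = (V_up−V_dn)/(S_up−S_dn) = (0.0000−31.2800)/(99.2800−54.0200) = -0.6911. V = [p*·0.0000 + (1−p*)·31.2800]/1.31 = 1.9256. B = V − Δ·S = 52.3772.
Each (Δ,B) replicates both successor values, so the strategy is self-financing and V0 is arbitrage-free.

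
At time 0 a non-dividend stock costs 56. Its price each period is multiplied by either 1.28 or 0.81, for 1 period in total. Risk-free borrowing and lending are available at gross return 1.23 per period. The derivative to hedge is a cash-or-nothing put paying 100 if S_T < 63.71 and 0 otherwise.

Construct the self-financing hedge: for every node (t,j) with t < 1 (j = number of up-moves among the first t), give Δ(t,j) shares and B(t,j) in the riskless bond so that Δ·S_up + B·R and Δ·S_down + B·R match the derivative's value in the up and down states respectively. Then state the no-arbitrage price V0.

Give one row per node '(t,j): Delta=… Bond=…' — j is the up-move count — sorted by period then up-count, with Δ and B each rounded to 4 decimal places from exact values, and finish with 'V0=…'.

The replicating-portfolio and risk-neutral prices coincide; use p* = (1.23−0.81)/(1.28−0.81) = 0.8936 for the latter.
Payoff layer (t=1): V(1,0)=100.0000, V(1,1)=0.0000
(0,0): S=56.0000. Δ = (V_up−V_dn)/(S_up−S_dn) = (0.0000−100.0000)/(71.6800−45.3600) = -3.7994. V = [p*·0.0000 + (1−p*)·100.0000]/1.23 = 8.6490. B = V − Δ·S = 221.4150.
Check: Δ(0,0)·S0 + B(0,0) = 8.6490 = V0.

(0,0): Delta=-3.7994 Bond=221.4150
V0=8.6490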